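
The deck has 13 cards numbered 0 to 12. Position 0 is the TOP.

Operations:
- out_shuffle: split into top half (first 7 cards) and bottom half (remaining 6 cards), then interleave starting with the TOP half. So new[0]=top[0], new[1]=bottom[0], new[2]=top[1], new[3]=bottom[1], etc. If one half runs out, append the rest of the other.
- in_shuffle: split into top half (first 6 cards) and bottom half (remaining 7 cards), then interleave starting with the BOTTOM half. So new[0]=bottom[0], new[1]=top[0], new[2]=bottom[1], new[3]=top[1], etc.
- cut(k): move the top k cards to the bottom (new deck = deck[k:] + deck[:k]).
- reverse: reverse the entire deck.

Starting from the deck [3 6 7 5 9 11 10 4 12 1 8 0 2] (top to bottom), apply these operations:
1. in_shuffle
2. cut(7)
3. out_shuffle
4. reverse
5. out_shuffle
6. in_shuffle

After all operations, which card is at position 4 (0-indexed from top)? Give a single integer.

After op 1 (in_shuffle): [10 3 4 6 12 7 1 5 8 9 0 11 2]
After op 2 (cut(7)): [5 8 9 0 11 2 10 3 4 6 12 7 1]
After op 3 (out_shuffle): [5 3 8 4 9 6 0 12 11 7 2 1 10]
After op 4 (reverse): [10 1 2 7 11 12 0 6 9 4 8 3 5]
After op 5 (out_shuffle): [10 6 1 9 2 4 7 8 11 3 12 5 0]
After op 6 (in_shuffle): [7 10 8 6 11 1 3 9 12 2 5 4 0]
Position 4: card 11.

Answer: 11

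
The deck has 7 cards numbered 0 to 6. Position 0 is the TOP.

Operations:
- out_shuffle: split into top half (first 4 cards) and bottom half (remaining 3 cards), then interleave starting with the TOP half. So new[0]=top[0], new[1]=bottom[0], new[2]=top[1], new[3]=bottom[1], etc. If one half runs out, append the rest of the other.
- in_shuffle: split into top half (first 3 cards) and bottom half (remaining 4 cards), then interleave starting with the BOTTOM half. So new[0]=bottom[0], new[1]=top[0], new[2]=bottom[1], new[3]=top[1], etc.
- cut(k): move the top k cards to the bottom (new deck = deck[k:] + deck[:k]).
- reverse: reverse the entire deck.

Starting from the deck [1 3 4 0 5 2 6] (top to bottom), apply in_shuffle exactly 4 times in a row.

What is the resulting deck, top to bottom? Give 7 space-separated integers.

After op 1 (in_shuffle): [0 1 5 3 2 4 6]
After op 2 (in_shuffle): [3 0 2 1 4 5 6]
After op 3 (in_shuffle): [1 3 4 0 5 2 6]
After op 4 (in_shuffle): [0 1 5 3 2 4 6]

Answer: 0 1 5 3 2 4 6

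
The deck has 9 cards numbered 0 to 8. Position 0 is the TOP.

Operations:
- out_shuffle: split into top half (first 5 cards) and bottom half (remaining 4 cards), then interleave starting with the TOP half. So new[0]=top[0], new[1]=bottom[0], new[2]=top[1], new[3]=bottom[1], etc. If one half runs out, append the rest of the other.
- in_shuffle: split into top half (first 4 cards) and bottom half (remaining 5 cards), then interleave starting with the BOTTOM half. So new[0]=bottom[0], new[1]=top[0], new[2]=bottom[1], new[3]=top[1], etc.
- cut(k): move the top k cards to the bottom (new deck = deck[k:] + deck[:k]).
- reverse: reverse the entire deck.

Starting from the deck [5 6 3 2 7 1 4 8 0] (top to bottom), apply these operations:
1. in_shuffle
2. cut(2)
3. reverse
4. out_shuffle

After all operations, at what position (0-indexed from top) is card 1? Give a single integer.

After op 1 (in_shuffle): [7 5 1 6 4 3 8 2 0]
After op 2 (cut(2)): [1 6 4 3 8 2 0 7 5]
After op 3 (reverse): [5 7 0 2 8 3 4 6 1]
After op 4 (out_shuffle): [5 3 7 4 0 6 2 1 8]
Card 1 is at position 7.

Answer: 7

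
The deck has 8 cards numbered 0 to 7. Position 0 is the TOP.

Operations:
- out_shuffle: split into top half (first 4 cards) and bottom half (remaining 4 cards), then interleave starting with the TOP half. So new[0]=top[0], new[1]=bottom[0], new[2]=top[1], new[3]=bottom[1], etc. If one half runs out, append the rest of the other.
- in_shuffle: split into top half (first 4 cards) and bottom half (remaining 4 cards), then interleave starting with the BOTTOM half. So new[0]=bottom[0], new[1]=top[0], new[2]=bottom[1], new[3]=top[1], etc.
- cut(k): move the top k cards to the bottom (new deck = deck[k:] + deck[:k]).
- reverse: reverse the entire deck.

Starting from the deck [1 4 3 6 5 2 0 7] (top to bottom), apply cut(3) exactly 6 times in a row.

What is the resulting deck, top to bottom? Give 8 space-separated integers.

Answer: 3 6 5 2 0 7 1 4

Derivation:
After op 1 (cut(3)): [6 5 2 0 7 1 4 3]
After op 2 (cut(3)): [0 7 1 4 3 6 5 2]
After op 3 (cut(3)): [4 3 6 5 2 0 7 1]
After op 4 (cut(3)): [5 2 0 7 1 4 3 6]
After op 5 (cut(3)): [7 1 4 3 6 5 2 0]
After op 6 (cut(3)): [3 6 5 2 0 7 1 4]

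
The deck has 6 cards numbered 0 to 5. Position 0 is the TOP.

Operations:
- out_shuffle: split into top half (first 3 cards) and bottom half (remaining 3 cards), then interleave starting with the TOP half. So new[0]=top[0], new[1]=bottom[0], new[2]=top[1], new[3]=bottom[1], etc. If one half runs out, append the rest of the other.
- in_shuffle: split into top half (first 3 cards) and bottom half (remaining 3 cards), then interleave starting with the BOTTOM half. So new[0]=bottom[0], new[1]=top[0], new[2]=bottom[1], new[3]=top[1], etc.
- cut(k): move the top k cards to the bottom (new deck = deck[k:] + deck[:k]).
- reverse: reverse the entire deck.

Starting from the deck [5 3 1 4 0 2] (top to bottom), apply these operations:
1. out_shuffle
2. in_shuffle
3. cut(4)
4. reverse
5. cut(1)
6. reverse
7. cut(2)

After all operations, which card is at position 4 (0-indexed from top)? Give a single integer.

Answer: 4

Derivation:
After op 1 (out_shuffle): [5 4 3 0 1 2]
After op 2 (in_shuffle): [0 5 1 4 2 3]
After op 3 (cut(4)): [2 3 0 5 1 4]
After op 4 (reverse): [4 1 5 0 3 2]
After op 5 (cut(1)): [1 5 0 3 2 4]
After op 6 (reverse): [4 2 3 0 5 1]
After op 7 (cut(2)): [3 0 5 1 4 2]
Position 4: card 4.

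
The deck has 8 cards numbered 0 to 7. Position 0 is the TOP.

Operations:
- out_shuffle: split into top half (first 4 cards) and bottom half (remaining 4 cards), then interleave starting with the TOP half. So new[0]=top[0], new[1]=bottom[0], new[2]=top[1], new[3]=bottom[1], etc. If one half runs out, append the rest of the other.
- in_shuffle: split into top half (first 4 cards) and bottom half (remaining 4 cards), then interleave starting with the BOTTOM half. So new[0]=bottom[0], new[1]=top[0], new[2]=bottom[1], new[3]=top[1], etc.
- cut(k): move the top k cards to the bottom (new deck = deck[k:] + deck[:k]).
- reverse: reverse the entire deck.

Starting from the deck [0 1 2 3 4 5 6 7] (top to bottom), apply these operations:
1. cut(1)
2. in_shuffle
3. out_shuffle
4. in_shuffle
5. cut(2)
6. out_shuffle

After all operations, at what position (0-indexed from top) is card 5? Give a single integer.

After op 1 (cut(1)): [1 2 3 4 5 6 7 0]
After op 2 (in_shuffle): [5 1 6 2 7 3 0 4]
After op 3 (out_shuffle): [5 7 1 3 6 0 2 4]
After op 4 (in_shuffle): [6 5 0 7 2 1 4 3]
After op 5 (cut(2)): [0 7 2 1 4 3 6 5]
After op 6 (out_shuffle): [0 4 7 3 2 6 1 5]
Card 5 is at position 7.

Answer: 7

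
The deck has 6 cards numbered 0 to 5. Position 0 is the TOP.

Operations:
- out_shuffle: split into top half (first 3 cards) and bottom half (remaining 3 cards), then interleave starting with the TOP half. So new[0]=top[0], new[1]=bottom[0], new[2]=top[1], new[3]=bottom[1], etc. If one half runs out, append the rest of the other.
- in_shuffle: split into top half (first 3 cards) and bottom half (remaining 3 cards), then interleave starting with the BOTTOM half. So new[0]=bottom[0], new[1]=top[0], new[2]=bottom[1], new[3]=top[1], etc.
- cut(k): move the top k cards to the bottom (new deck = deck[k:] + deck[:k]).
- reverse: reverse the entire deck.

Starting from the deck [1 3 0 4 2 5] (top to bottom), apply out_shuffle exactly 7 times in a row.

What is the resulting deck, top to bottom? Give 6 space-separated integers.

After op 1 (out_shuffle): [1 4 3 2 0 5]
After op 2 (out_shuffle): [1 2 4 0 3 5]
After op 3 (out_shuffle): [1 0 2 3 4 5]
After op 4 (out_shuffle): [1 3 0 4 2 5]
After op 5 (out_shuffle): [1 4 3 2 0 5]
After op 6 (out_shuffle): [1 2 4 0 3 5]
After op 7 (out_shuffle): [1 0 2 3 4 5]

Answer: 1 0 2 3 4 5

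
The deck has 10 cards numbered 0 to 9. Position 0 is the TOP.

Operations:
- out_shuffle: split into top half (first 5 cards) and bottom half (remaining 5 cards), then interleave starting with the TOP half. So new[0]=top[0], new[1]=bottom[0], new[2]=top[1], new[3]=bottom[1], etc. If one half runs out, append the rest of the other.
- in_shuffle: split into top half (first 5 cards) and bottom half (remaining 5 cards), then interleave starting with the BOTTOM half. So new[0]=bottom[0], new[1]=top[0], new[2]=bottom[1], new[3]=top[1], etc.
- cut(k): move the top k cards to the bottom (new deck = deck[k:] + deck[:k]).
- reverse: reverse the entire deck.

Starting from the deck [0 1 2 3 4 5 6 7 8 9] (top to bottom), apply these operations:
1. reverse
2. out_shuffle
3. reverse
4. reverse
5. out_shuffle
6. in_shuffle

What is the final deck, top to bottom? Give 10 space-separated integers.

After op 1 (reverse): [9 8 7 6 5 4 3 2 1 0]
After op 2 (out_shuffle): [9 4 8 3 7 2 6 1 5 0]
After op 3 (reverse): [0 5 1 6 2 7 3 8 4 9]
After op 4 (reverse): [9 4 8 3 7 2 6 1 5 0]
After op 5 (out_shuffle): [9 2 4 6 8 1 3 5 7 0]
After op 6 (in_shuffle): [1 9 3 2 5 4 7 6 0 8]

Answer: 1 9 3 2 5 4 7 6 0 8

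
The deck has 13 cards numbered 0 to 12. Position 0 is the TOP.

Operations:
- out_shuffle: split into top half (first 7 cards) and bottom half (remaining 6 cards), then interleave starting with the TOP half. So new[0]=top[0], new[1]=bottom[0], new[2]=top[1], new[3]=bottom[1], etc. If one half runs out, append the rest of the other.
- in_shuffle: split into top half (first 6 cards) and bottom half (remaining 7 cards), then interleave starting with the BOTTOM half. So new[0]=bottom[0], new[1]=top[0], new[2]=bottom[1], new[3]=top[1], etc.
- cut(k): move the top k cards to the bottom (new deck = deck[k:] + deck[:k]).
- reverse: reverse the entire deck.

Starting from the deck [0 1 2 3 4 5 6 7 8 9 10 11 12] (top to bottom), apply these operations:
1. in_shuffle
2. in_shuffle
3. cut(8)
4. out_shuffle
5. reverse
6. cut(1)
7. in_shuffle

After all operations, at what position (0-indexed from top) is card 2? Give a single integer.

After op 1 (in_shuffle): [6 0 7 1 8 2 9 3 10 4 11 5 12]
After op 2 (in_shuffle): [9 6 3 0 10 7 4 1 11 8 5 2 12]
After op 3 (cut(8)): [11 8 5 2 12 9 6 3 0 10 7 4 1]
After op 4 (out_shuffle): [11 3 8 0 5 10 2 7 12 4 9 1 6]
After op 5 (reverse): [6 1 9 4 12 7 2 10 5 0 8 3 11]
After op 6 (cut(1)): [1 9 4 12 7 2 10 5 0 8 3 11 6]
After op 7 (in_shuffle): [10 1 5 9 0 4 8 12 3 7 11 2 6]
Card 2 is at position 11.

Answer: 11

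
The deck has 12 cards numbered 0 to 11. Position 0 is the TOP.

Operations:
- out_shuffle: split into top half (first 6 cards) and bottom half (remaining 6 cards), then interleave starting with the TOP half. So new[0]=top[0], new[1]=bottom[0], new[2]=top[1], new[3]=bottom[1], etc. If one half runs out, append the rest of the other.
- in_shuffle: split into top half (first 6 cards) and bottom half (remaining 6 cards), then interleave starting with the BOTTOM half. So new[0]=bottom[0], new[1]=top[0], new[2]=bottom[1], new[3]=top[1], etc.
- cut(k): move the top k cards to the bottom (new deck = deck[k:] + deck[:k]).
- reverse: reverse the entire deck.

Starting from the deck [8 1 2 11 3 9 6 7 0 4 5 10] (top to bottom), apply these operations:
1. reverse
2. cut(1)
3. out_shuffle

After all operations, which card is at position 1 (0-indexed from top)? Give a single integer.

After op 1 (reverse): [10 5 4 0 7 6 9 3 11 2 1 8]
After op 2 (cut(1)): [5 4 0 7 6 9 3 11 2 1 8 10]
After op 3 (out_shuffle): [5 3 4 11 0 2 7 1 6 8 9 10]
Position 1: card 3.

Answer: 3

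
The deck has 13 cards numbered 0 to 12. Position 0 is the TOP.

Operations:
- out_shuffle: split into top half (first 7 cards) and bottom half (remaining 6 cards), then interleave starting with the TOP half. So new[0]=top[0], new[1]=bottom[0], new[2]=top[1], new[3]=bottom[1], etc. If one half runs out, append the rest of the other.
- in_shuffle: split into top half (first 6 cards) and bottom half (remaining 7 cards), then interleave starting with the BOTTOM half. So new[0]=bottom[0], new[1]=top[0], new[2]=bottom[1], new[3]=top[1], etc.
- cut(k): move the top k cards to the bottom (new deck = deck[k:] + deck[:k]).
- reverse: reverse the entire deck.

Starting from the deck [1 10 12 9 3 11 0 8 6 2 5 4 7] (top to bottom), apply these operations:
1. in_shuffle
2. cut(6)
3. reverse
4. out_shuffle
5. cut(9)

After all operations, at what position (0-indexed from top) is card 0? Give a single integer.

After op 1 (in_shuffle): [0 1 8 10 6 12 2 9 5 3 4 11 7]
After op 2 (cut(6)): [2 9 5 3 4 11 7 0 1 8 10 6 12]
After op 3 (reverse): [12 6 10 8 1 0 7 11 4 3 5 9 2]
After op 4 (out_shuffle): [12 11 6 4 10 3 8 5 1 9 0 2 7]
After op 5 (cut(9)): [9 0 2 7 12 11 6 4 10 3 8 5 1]
Card 0 is at position 1.

Answer: 1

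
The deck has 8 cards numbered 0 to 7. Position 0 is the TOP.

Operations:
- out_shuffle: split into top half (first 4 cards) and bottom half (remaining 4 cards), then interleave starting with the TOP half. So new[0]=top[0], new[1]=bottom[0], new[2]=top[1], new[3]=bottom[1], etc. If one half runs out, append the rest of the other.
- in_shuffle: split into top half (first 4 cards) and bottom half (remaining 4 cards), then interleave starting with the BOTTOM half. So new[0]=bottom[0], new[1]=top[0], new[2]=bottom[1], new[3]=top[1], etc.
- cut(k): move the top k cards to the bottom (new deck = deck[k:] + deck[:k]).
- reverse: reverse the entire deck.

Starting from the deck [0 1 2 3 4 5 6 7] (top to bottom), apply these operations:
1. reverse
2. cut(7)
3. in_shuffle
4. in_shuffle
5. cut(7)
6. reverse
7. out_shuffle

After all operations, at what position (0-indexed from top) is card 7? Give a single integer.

After op 1 (reverse): [7 6 5 4 3 2 1 0]
After op 2 (cut(7)): [0 7 6 5 4 3 2 1]
After op 3 (in_shuffle): [4 0 3 7 2 6 1 5]
After op 4 (in_shuffle): [2 4 6 0 1 3 5 7]
After op 5 (cut(7)): [7 2 4 6 0 1 3 5]
After op 6 (reverse): [5 3 1 0 6 4 2 7]
After op 7 (out_shuffle): [5 6 3 4 1 2 0 7]
Card 7 is at position 7.

Answer: 7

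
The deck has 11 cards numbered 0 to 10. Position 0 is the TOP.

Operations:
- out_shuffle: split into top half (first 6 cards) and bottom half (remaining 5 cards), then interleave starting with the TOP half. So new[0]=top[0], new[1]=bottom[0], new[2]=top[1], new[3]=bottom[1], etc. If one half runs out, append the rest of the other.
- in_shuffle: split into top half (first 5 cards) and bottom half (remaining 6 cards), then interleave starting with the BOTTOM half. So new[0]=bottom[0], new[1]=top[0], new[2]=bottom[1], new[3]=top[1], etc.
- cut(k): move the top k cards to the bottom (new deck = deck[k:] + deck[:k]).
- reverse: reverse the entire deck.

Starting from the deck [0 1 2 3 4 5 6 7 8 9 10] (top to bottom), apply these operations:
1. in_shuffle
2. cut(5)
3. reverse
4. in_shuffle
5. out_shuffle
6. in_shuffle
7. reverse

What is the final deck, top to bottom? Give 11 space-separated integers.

Answer: 6 4 2 0 9 7 5 3 1 10 8

Derivation:
After op 1 (in_shuffle): [5 0 6 1 7 2 8 3 9 4 10]
After op 2 (cut(5)): [2 8 3 9 4 10 5 0 6 1 7]
After op 3 (reverse): [7 1 6 0 5 10 4 9 3 8 2]
After op 4 (in_shuffle): [10 7 4 1 9 6 3 0 8 5 2]
After op 5 (out_shuffle): [10 3 7 0 4 8 1 5 9 2 6]
After op 6 (in_shuffle): [8 10 1 3 5 7 9 0 2 4 6]
After op 7 (reverse): [6 4 2 0 9 7 5 3 1 10 8]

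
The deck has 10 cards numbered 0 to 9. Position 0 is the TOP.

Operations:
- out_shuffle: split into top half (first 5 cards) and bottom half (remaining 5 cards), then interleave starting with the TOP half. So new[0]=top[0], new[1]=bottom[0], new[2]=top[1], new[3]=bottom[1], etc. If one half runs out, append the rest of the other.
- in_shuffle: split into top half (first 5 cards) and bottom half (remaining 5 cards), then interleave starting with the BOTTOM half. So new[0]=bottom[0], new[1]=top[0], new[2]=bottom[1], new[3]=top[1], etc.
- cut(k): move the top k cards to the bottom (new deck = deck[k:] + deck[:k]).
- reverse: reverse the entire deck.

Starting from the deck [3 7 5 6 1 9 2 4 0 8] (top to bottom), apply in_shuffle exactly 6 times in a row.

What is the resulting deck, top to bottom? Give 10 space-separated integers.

Answer: 1 8 6 0 5 4 7 2 3 9

Derivation:
After op 1 (in_shuffle): [9 3 2 7 4 5 0 6 8 1]
After op 2 (in_shuffle): [5 9 0 3 6 2 8 7 1 4]
After op 3 (in_shuffle): [2 5 8 9 7 0 1 3 4 6]
After op 4 (in_shuffle): [0 2 1 5 3 8 4 9 6 7]
After op 5 (in_shuffle): [8 0 4 2 9 1 6 5 7 3]
After op 6 (in_shuffle): [1 8 6 0 5 4 7 2 3 9]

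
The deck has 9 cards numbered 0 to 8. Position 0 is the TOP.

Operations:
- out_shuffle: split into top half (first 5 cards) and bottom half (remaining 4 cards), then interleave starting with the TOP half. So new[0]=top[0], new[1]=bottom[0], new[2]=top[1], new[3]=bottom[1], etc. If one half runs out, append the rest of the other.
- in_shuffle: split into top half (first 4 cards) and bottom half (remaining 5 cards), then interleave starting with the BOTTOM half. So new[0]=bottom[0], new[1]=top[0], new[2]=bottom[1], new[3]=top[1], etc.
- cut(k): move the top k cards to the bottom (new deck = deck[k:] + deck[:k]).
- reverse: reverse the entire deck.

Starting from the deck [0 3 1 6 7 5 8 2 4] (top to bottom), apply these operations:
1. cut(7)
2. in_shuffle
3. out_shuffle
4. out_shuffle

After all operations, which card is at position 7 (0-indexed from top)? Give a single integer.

Answer: 7

Derivation:
After op 1 (cut(7)): [2 4 0 3 1 6 7 5 8]
After op 2 (in_shuffle): [1 2 6 4 7 0 5 3 8]
After op 3 (out_shuffle): [1 0 2 5 6 3 4 8 7]
After op 4 (out_shuffle): [1 3 0 4 2 8 5 7 6]
Position 7: card 7.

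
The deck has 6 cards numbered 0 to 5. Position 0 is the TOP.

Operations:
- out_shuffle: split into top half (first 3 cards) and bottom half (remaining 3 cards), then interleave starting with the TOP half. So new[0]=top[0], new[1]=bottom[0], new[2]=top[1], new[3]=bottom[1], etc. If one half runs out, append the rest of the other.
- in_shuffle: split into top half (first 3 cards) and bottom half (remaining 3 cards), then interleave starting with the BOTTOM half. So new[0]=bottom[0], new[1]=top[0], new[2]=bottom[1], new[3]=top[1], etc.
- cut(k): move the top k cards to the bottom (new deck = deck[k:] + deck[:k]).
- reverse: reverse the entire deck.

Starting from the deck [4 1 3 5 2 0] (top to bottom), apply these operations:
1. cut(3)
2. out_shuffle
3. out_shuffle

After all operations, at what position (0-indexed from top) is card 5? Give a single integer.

After op 1 (cut(3)): [5 2 0 4 1 3]
After op 2 (out_shuffle): [5 4 2 1 0 3]
After op 3 (out_shuffle): [5 1 4 0 2 3]
Card 5 is at position 0.

Answer: 0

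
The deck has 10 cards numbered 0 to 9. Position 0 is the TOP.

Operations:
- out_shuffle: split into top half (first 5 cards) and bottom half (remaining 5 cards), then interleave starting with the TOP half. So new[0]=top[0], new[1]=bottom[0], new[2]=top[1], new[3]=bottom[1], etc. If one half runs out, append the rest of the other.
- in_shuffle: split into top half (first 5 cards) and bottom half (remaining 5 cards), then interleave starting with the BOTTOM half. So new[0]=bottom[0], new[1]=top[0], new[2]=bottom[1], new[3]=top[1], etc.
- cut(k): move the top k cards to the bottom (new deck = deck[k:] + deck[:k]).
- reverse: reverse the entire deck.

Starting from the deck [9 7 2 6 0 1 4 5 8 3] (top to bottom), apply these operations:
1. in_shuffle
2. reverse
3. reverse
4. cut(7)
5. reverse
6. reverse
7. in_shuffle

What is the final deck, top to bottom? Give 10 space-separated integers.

Answer: 4 6 7 3 5 0 2 1 8 9

Derivation:
After op 1 (in_shuffle): [1 9 4 7 5 2 8 6 3 0]
After op 2 (reverse): [0 3 6 8 2 5 7 4 9 1]
After op 3 (reverse): [1 9 4 7 5 2 8 6 3 0]
After op 4 (cut(7)): [6 3 0 1 9 4 7 5 2 8]
After op 5 (reverse): [8 2 5 7 4 9 1 0 3 6]
After op 6 (reverse): [6 3 0 1 9 4 7 5 2 8]
After op 7 (in_shuffle): [4 6 7 3 5 0 2 1 8 9]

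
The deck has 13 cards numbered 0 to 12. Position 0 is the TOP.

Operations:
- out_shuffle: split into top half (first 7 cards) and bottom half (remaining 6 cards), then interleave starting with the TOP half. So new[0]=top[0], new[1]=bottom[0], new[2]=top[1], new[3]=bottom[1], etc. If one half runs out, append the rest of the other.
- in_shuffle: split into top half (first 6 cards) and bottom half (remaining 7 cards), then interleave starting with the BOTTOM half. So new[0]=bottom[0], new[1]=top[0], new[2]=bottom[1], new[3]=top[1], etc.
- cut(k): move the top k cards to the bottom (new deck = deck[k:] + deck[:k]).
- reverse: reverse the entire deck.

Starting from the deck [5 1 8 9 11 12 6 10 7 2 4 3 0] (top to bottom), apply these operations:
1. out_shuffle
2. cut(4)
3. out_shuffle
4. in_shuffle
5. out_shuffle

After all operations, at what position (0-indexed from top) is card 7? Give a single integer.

Answer: 7

Derivation:
After op 1 (out_shuffle): [5 10 1 7 8 2 9 4 11 3 12 0 6]
After op 2 (cut(4)): [8 2 9 4 11 3 12 0 6 5 10 1 7]
After op 3 (out_shuffle): [8 0 2 6 9 5 4 10 11 1 3 7 12]
After op 4 (in_shuffle): [4 8 10 0 11 2 1 6 3 9 7 5 12]
After op 5 (out_shuffle): [4 6 8 3 10 9 0 7 11 5 2 12 1]
Card 7 is at position 7.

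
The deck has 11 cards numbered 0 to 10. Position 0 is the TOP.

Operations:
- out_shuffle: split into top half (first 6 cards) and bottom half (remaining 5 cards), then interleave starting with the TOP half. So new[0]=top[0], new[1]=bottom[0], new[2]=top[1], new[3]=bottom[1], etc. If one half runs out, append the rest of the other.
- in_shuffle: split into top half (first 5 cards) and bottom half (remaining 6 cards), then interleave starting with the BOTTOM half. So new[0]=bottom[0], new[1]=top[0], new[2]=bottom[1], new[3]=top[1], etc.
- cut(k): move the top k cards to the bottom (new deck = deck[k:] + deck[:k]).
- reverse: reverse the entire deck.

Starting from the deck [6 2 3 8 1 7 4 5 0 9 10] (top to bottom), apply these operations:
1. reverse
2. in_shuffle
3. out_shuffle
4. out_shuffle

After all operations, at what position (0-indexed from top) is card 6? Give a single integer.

Answer: 7

Derivation:
After op 1 (reverse): [10 9 0 5 4 7 1 8 3 2 6]
After op 2 (in_shuffle): [7 10 1 9 8 0 3 5 2 4 6]
After op 3 (out_shuffle): [7 3 10 5 1 2 9 4 8 6 0]
After op 4 (out_shuffle): [7 9 3 4 10 8 5 6 1 0 2]
Card 6 is at position 7.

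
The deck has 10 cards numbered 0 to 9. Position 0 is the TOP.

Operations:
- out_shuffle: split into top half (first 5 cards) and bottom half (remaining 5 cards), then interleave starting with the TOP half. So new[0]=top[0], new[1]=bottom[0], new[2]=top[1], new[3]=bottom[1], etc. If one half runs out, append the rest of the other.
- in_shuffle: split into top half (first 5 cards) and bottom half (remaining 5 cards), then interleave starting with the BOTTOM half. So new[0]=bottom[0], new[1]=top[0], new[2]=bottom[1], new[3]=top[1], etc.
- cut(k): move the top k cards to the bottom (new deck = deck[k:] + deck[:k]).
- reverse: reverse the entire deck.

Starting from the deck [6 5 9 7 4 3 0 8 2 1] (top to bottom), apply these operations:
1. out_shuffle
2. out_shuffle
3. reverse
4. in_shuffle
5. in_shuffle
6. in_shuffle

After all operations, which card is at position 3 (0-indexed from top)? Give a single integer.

After op 1 (out_shuffle): [6 3 5 0 9 8 7 2 4 1]
After op 2 (out_shuffle): [6 8 3 7 5 2 0 4 9 1]
After op 3 (reverse): [1 9 4 0 2 5 7 3 8 6]
After op 4 (in_shuffle): [5 1 7 9 3 4 8 0 6 2]
After op 5 (in_shuffle): [4 5 8 1 0 7 6 9 2 3]
After op 6 (in_shuffle): [7 4 6 5 9 8 2 1 3 0]
Position 3: card 5.

Answer: 5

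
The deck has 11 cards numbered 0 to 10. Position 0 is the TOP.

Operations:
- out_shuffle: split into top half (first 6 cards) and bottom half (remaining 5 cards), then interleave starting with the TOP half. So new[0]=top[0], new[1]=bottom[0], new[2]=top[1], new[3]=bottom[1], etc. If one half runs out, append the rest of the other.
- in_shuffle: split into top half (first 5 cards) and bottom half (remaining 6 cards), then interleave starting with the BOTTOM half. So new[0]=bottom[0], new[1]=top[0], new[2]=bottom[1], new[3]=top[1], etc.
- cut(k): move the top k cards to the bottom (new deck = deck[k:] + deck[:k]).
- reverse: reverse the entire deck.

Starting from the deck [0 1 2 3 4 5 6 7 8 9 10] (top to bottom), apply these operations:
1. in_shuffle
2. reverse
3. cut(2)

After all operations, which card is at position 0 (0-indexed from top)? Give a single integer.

Answer: 9

Derivation:
After op 1 (in_shuffle): [5 0 6 1 7 2 8 3 9 4 10]
After op 2 (reverse): [10 4 9 3 8 2 7 1 6 0 5]
After op 3 (cut(2)): [9 3 8 2 7 1 6 0 5 10 4]
Position 0: card 9.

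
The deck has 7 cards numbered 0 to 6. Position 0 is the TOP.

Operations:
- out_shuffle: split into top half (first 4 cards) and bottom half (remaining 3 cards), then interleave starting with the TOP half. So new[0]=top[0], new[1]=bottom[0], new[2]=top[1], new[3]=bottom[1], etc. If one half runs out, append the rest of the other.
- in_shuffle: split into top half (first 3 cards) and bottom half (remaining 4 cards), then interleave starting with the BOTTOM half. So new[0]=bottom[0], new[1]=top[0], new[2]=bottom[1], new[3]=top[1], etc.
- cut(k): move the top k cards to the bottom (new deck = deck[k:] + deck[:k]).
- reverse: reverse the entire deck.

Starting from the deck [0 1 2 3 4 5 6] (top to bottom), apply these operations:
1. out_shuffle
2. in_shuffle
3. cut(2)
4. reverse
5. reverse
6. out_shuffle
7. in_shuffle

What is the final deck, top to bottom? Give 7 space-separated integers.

After op 1 (out_shuffle): [0 4 1 5 2 6 3]
After op 2 (in_shuffle): [5 0 2 4 6 1 3]
After op 3 (cut(2)): [2 4 6 1 3 5 0]
After op 4 (reverse): [0 5 3 1 6 4 2]
After op 5 (reverse): [2 4 6 1 3 5 0]
After op 6 (out_shuffle): [2 3 4 5 6 0 1]
After op 7 (in_shuffle): [5 2 6 3 0 4 1]

Answer: 5 2 6 3 0 4 1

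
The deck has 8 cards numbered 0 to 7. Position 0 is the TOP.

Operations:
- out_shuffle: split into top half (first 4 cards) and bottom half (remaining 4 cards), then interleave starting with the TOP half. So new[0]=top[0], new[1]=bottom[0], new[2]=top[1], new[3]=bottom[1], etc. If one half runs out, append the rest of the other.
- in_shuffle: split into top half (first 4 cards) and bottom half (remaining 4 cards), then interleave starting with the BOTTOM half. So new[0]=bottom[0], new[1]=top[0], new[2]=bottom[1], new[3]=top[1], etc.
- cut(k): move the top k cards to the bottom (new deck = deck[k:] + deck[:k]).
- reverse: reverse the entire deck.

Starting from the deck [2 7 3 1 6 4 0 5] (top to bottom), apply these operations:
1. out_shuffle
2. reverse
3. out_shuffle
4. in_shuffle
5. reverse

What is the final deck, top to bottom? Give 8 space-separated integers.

Answer: 7 2 1 3 4 6 5 0

Derivation:
After op 1 (out_shuffle): [2 6 7 4 3 0 1 5]
After op 2 (reverse): [5 1 0 3 4 7 6 2]
After op 3 (out_shuffle): [5 4 1 7 0 6 3 2]
After op 4 (in_shuffle): [0 5 6 4 3 1 2 7]
After op 5 (reverse): [7 2 1 3 4 6 5 0]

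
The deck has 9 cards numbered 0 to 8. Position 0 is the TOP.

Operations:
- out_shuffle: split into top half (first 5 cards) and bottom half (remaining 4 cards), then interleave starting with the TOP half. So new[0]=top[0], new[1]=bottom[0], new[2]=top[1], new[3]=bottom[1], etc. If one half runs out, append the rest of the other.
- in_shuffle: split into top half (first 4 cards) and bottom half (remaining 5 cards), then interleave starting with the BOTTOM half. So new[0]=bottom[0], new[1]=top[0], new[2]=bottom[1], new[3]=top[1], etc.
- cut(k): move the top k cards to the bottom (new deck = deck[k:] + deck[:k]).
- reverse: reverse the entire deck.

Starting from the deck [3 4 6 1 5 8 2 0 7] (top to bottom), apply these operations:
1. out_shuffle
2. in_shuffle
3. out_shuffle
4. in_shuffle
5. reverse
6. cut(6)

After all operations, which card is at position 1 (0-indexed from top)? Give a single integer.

Answer: 6

Derivation:
After op 1 (out_shuffle): [3 8 4 2 6 0 1 7 5]
After op 2 (in_shuffle): [6 3 0 8 1 4 7 2 5]
After op 3 (out_shuffle): [6 4 3 7 0 2 8 5 1]
After op 4 (in_shuffle): [0 6 2 4 8 3 5 7 1]
After op 5 (reverse): [1 7 5 3 8 4 2 6 0]
After op 6 (cut(6)): [2 6 0 1 7 5 3 8 4]
Position 1: card 6.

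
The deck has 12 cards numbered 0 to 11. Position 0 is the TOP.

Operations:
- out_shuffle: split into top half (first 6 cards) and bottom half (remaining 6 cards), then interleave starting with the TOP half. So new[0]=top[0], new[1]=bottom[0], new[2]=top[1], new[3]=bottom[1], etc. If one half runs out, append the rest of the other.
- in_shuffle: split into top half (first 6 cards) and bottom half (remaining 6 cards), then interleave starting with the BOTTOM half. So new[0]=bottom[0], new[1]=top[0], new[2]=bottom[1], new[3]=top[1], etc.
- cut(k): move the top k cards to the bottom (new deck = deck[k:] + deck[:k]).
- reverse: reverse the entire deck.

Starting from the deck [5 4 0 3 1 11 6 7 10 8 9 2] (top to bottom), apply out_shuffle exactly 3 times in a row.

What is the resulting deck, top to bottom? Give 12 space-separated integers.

Answer: 5 7 3 9 6 0 8 11 4 10 1 2

Derivation:
After op 1 (out_shuffle): [5 6 4 7 0 10 3 8 1 9 11 2]
After op 2 (out_shuffle): [5 3 6 8 4 1 7 9 0 11 10 2]
After op 3 (out_shuffle): [5 7 3 9 6 0 8 11 4 10 1 2]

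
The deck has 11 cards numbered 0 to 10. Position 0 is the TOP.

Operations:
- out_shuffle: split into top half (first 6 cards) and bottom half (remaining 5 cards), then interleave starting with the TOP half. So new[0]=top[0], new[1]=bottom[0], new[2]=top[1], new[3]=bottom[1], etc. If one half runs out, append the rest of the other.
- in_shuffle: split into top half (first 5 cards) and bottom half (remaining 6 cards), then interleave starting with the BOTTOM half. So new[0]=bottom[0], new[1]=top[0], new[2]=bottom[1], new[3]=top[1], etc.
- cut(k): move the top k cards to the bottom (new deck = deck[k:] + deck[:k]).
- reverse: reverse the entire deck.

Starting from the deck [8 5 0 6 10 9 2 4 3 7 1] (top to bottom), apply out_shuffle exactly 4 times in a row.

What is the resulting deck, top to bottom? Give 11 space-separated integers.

After op 1 (out_shuffle): [8 2 5 4 0 3 6 7 10 1 9]
After op 2 (out_shuffle): [8 6 2 7 5 10 4 1 0 9 3]
After op 3 (out_shuffle): [8 4 6 1 2 0 7 9 5 3 10]
After op 4 (out_shuffle): [8 7 4 9 6 5 1 3 2 10 0]

Answer: 8 7 4 9 6 5 1 3 2 10 0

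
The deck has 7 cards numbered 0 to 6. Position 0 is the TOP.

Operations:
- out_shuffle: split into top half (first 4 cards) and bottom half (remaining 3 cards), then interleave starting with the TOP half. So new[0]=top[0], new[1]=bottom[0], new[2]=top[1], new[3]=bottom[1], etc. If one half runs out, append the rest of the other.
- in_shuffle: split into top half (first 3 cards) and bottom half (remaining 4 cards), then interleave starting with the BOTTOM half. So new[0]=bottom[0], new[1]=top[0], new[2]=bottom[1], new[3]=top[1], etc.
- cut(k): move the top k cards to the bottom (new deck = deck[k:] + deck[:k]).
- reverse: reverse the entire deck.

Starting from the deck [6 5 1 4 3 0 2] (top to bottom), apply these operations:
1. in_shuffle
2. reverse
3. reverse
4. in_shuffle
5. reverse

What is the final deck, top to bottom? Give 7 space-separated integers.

Answer: 2 3 1 6 0 4 5

Derivation:
After op 1 (in_shuffle): [4 6 3 5 0 1 2]
After op 2 (reverse): [2 1 0 5 3 6 4]
After op 3 (reverse): [4 6 3 5 0 1 2]
After op 4 (in_shuffle): [5 4 0 6 1 3 2]
After op 5 (reverse): [2 3 1 6 0 4 5]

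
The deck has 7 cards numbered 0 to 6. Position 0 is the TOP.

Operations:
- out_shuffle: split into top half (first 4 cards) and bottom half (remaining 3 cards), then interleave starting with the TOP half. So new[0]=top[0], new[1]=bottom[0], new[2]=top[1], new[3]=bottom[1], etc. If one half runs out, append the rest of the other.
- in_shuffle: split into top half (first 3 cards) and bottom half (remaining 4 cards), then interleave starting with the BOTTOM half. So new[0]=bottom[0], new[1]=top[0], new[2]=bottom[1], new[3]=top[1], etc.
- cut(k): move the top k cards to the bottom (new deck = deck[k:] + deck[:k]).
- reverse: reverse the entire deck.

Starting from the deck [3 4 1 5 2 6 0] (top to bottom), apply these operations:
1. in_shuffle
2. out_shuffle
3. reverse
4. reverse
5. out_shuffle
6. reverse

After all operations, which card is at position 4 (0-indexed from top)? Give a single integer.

After op 1 (in_shuffle): [5 3 2 4 6 1 0]
After op 2 (out_shuffle): [5 6 3 1 2 0 4]
After op 3 (reverse): [4 0 2 1 3 6 5]
After op 4 (reverse): [5 6 3 1 2 0 4]
After op 5 (out_shuffle): [5 2 6 0 3 4 1]
After op 6 (reverse): [1 4 3 0 6 2 5]
Position 4: card 6.

Answer: 6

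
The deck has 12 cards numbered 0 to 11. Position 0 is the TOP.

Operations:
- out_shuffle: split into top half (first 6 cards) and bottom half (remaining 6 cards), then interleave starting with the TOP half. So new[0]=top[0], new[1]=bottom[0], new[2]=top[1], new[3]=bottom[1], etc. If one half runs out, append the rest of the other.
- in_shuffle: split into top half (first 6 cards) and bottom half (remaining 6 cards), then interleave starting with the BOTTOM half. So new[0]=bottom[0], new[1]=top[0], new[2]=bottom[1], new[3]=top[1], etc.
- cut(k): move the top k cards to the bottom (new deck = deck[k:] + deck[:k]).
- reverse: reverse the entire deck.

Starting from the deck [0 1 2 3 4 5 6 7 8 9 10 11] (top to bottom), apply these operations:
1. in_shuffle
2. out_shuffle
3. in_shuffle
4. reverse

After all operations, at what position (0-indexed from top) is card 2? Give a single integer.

Answer: 3

Derivation:
After op 1 (in_shuffle): [6 0 7 1 8 2 9 3 10 4 11 5]
After op 2 (out_shuffle): [6 9 0 3 7 10 1 4 8 11 2 5]
After op 3 (in_shuffle): [1 6 4 9 8 0 11 3 2 7 5 10]
After op 4 (reverse): [10 5 7 2 3 11 0 8 9 4 6 1]
Card 2 is at position 3.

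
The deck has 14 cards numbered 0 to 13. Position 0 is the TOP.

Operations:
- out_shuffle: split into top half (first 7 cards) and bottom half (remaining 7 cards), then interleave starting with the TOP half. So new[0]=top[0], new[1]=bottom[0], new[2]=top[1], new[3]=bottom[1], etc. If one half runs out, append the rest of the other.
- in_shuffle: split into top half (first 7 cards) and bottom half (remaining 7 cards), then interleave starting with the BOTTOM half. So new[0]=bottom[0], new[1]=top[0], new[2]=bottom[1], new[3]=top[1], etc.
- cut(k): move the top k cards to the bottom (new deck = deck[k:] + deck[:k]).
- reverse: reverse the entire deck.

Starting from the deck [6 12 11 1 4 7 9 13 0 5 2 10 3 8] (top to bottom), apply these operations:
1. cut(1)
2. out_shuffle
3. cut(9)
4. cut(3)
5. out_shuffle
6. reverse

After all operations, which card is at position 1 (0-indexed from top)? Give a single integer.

After op 1 (cut(1)): [12 11 1 4 7 9 13 0 5 2 10 3 8 6]
After op 2 (out_shuffle): [12 0 11 5 1 2 4 10 7 3 9 8 13 6]
After op 3 (cut(9)): [3 9 8 13 6 12 0 11 5 1 2 4 10 7]
After op 4 (cut(3)): [13 6 12 0 11 5 1 2 4 10 7 3 9 8]
After op 5 (out_shuffle): [13 2 6 4 12 10 0 7 11 3 5 9 1 8]
After op 6 (reverse): [8 1 9 5 3 11 7 0 10 12 4 6 2 13]
Position 1: card 1.

Answer: 1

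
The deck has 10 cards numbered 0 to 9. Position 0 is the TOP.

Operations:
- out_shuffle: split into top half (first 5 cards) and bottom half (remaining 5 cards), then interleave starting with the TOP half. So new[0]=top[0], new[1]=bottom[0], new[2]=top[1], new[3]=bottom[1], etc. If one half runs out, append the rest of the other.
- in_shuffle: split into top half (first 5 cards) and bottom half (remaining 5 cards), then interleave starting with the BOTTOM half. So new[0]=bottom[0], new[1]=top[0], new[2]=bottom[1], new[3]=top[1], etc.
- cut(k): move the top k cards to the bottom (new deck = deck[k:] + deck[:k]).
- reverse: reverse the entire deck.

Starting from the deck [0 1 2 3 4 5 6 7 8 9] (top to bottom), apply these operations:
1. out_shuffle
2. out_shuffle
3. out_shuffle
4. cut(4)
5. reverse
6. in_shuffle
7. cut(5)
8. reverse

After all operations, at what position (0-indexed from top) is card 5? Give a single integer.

After op 1 (out_shuffle): [0 5 1 6 2 7 3 8 4 9]
After op 2 (out_shuffle): [0 7 5 3 1 8 6 4 2 9]
After op 3 (out_shuffle): [0 8 7 6 5 4 3 2 1 9]
After op 4 (cut(4)): [5 4 3 2 1 9 0 8 7 6]
After op 5 (reverse): [6 7 8 0 9 1 2 3 4 5]
After op 6 (in_shuffle): [1 6 2 7 3 8 4 0 5 9]
After op 7 (cut(5)): [8 4 0 5 9 1 6 2 7 3]
After op 8 (reverse): [3 7 2 6 1 9 5 0 4 8]
Card 5 is at position 6.

Answer: 6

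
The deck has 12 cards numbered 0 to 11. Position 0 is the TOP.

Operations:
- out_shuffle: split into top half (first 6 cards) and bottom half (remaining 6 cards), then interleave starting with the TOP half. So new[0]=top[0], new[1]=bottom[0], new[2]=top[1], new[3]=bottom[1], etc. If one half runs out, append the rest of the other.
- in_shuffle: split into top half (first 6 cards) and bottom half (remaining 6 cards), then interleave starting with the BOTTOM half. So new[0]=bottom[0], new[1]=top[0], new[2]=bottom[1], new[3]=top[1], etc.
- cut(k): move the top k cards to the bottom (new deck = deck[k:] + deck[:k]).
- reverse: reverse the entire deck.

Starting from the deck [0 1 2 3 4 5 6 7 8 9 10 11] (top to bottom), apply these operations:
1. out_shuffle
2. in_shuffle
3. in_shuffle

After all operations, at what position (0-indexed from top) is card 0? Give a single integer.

Answer: 3

Derivation:
After op 1 (out_shuffle): [0 6 1 7 2 8 3 9 4 10 5 11]
After op 2 (in_shuffle): [3 0 9 6 4 1 10 7 5 2 11 8]
After op 3 (in_shuffle): [10 3 7 0 5 9 2 6 11 4 8 1]
Card 0 is at position 3.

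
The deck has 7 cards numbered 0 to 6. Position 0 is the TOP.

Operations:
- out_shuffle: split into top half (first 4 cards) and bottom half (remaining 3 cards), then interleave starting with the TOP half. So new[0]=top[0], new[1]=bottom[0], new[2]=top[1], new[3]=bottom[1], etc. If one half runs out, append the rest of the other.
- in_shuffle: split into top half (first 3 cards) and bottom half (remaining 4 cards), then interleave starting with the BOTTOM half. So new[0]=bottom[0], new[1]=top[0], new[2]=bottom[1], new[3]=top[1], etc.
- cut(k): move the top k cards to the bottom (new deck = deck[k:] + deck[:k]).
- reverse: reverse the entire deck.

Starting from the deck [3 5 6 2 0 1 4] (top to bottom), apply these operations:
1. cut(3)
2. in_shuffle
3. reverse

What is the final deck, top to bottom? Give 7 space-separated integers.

After op 1 (cut(3)): [2 0 1 4 3 5 6]
After op 2 (in_shuffle): [4 2 3 0 5 1 6]
After op 3 (reverse): [6 1 5 0 3 2 4]

Answer: 6 1 5 0 3 2 4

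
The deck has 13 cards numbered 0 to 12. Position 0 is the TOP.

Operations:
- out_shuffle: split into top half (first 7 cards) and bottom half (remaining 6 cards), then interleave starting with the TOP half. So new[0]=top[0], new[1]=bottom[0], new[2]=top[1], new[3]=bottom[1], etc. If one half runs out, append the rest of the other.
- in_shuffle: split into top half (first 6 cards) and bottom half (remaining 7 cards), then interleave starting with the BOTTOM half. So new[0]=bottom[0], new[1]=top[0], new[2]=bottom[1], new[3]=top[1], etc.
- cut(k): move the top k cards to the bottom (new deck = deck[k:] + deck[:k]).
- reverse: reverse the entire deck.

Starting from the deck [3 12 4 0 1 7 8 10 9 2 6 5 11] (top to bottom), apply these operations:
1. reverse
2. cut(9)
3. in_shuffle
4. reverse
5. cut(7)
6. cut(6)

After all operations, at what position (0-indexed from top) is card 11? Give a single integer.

After op 1 (reverse): [11 5 6 2 9 10 8 7 1 0 4 12 3]
After op 2 (cut(9)): [0 4 12 3 11 5 6 2 9 10 8 7 1]
After op 3 (in_shuffle): [6 0 2 4 9 12 10 3 8 11 7 5 1]
After op 4 (reverse): [1 5 7 11 8 3 10 12 9 4 2 0 6]
After op 5 (cut(7)): [12 9 4 2 0 6 1 5 7 11 8 3 10]
After op 6 (cut(6)): [1 5 7 11 8 3 10 12 9 4 2 0 6]
Card 11 is at position 3.

Answer: 3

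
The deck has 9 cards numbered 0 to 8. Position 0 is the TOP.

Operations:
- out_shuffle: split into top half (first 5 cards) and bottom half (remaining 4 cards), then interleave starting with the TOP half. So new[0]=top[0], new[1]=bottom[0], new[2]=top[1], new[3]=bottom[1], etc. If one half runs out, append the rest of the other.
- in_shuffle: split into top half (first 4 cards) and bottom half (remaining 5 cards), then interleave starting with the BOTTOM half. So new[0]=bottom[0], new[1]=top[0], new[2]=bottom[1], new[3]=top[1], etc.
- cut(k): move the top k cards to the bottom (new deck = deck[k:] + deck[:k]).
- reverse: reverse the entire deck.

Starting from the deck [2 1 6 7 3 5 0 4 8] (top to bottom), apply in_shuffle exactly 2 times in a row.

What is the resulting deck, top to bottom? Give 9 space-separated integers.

Answer: 0 3 6 2 4 5 7 1 8

Derivation:
After op 1 (in_shuffle): [3 2 5 1 0 6 4 7 8]
After op 2 (in_shuffle): [0 3 6 2 4 5 7 1 8]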